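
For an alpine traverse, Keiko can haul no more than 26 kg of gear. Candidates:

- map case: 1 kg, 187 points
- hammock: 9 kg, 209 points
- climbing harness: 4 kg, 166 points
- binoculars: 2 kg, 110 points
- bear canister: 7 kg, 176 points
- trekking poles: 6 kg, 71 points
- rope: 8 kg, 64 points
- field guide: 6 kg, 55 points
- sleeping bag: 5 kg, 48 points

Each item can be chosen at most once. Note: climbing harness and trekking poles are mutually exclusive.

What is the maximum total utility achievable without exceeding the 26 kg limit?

By utility per kg: map case 187.00, binoculars 55.00, climbing harness 41.50 lead.
Best packing: map case + hammock + climbing harness + binoculars + bear canister — 23 kg, 848 total.

848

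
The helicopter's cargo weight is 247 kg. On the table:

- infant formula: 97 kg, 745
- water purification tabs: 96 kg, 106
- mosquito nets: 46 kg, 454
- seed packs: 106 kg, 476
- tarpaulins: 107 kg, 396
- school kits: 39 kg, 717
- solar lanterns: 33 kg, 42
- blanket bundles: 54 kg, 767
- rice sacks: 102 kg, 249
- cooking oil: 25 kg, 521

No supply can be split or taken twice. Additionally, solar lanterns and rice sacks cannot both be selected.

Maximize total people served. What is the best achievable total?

2750

By people served per kg: cooking oil 20.84, school kits 18.38, blanket bundles 14.20, mosquito nets 9.87 lead.
Taking the top-ratio supplies first gives mosquito nets + school kits + solar lanterns + blanket bundles + cooking oil for 2501 (197 kg).
Dropping mosquito nets and solar lanterns frees 79 kg; slotting in infant formula (97 kg) lifts the total to 2750 at 215 kg.
No other feasible combination exceeds 2750.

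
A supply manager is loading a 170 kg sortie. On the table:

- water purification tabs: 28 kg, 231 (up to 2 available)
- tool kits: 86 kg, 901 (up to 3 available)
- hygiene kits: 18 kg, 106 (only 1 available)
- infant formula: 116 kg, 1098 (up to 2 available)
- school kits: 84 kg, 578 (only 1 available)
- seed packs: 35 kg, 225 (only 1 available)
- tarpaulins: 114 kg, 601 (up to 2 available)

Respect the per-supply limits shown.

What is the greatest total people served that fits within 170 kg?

By people served per kg: tool kits 10.48, infant formula 9.47, water purification tabs 8.25 lead.
Taking the top-ratio supplies first gives 2×water purification tabs + tool kits + hygiene kits for 1469 (160 kg).
Replace 2×water purification tabs and hygiene kits with school kits: the trade gains 10 net, giving 1479 at 170 kg.

1479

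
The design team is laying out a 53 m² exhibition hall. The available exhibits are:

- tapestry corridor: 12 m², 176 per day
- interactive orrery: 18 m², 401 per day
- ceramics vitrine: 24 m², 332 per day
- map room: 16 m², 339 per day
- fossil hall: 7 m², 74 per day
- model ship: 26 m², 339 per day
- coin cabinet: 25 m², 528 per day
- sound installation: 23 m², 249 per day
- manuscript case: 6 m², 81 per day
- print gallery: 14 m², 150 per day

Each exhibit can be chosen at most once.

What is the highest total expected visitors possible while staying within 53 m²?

1043

A density-first pass picks tapestry corridor + interactive orrery + map room + manuscript case — 997 at 52 m².
Dropping interactive orrery and manuscript case frees 24 m²; slotting in coin cabinet (25 m²) lifts the total to 1043 at 53 m².
The closest alternative, interactive orrery + coin cabinet + manuscript case, reaches only 1010.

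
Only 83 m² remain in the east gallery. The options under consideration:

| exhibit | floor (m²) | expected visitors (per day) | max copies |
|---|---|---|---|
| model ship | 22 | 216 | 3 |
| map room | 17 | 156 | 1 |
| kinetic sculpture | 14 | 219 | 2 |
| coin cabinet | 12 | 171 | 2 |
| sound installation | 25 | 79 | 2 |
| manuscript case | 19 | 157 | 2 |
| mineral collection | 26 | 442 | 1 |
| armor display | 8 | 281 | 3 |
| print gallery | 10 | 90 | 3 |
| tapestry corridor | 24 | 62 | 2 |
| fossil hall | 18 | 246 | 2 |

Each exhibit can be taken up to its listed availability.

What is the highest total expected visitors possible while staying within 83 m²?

1750

By expected visitors per m²: armor display 35.12, mineral collection 17.00, kinetic sculpture 15.64 lead.
Filling by ratio: 2×kinetic sculpture + mineral collection + 3×armor display for 1723, with 5 m² left unused.
Replace kinetic sculpture with fossil hall: the trade gains 27 net, giving 1750 at 82 m².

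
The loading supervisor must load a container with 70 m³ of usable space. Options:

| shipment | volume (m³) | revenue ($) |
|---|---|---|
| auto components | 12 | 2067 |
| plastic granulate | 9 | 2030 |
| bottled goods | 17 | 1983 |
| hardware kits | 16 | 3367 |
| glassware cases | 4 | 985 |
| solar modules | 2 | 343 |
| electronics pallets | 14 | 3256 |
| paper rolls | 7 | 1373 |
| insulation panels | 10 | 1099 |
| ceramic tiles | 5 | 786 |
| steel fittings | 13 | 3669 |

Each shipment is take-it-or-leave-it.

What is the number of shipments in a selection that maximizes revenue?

8

Best achievable revenue is 15809.
plastic granulate + hardware kits + glassware cases + solar modules + electronics pallets + paper rolls + ceramic tiles + steel fittings hits 15809 at 70 m³.
All optima have 8 shipments.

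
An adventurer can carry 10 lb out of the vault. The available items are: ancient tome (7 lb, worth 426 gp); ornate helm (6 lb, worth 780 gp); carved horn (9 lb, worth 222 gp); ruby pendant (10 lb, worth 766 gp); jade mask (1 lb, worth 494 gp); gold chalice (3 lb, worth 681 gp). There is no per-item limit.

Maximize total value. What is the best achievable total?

Taking 10×jade mask: 10 lb used, 4940 in value.
No other feasible combination exceeds 4940.

4940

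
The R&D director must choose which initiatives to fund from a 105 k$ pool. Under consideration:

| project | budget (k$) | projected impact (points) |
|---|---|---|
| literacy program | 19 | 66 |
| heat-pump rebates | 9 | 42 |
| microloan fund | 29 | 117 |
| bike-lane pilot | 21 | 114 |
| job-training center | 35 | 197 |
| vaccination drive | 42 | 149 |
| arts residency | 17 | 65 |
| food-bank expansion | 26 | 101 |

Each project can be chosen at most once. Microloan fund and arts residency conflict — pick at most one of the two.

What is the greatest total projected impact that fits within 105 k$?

494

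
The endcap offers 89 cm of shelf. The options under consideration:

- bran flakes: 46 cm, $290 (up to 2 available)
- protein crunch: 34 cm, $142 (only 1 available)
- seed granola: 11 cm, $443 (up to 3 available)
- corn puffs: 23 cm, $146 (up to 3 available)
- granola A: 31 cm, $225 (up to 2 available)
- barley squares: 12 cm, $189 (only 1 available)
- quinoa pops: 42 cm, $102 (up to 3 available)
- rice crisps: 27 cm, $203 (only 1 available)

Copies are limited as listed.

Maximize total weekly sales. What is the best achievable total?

1743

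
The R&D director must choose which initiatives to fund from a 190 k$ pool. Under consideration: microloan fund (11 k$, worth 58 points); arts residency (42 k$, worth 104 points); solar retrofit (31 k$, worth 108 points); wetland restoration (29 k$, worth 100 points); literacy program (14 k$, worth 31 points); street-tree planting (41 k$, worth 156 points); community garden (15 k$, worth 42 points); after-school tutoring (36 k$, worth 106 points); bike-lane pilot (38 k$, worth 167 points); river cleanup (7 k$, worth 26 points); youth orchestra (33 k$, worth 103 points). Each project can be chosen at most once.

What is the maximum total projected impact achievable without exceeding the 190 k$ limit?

718

Best packing: microloan fund + solar retrofit + wetland restoration + street-tree planting + bike-lane pilot + river cleanup + youth orchestra — 190 k$, 718 total.
Nothing else within 190 k$ beats 718.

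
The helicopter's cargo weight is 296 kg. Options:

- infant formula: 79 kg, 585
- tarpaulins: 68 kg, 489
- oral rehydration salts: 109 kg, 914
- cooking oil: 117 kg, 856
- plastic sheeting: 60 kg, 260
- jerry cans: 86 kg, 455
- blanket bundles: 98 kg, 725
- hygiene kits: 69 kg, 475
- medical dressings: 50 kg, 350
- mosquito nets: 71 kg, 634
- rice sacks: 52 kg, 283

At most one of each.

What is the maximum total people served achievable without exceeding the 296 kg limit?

2273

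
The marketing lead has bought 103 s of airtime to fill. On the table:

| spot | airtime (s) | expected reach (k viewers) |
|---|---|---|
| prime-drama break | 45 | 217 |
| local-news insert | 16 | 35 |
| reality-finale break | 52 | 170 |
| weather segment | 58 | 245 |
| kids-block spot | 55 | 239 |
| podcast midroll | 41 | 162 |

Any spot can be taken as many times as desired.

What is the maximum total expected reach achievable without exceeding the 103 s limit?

462

Taking the top-ratio spots first gives 2×prime-drama break for 434 (90 s).
The 45 s tied up in prime-drama break is better spent on weather segment — total rises to 462 (103 s).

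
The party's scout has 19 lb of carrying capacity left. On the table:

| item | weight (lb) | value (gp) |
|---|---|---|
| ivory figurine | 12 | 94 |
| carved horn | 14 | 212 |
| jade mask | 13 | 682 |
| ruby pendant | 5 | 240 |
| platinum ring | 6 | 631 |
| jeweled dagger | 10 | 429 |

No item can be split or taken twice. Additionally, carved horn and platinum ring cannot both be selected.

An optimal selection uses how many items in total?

Best achievable value is 1313.
One optimal bundle: jade mask + platinum ring (19 lb).
All optima have 2 items.

2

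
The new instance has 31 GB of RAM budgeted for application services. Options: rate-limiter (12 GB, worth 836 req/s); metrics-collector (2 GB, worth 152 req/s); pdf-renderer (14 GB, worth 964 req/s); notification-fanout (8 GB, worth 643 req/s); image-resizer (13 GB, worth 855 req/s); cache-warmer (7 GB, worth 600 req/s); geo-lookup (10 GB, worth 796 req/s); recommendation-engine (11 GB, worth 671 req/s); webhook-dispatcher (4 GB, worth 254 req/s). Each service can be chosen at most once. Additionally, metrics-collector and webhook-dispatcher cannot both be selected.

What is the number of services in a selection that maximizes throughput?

4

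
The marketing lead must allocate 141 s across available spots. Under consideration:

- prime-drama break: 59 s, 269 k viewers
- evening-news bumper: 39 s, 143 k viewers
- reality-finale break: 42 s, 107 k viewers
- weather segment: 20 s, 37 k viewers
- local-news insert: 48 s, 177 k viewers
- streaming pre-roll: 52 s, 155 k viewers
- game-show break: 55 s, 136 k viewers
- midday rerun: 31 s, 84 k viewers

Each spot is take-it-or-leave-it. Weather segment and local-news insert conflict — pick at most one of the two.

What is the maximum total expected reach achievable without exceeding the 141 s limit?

530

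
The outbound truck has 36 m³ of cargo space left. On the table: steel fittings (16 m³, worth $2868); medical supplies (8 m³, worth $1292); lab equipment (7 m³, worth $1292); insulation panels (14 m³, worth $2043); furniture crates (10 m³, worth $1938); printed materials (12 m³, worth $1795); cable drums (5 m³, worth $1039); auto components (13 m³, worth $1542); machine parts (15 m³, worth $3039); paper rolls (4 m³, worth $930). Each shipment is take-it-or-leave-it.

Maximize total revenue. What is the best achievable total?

7199

Greedy by ratio would take furniture crates + cable drums + machine parts + paper rolls: 34 m³ used, total 6946.
The 5 m³ tied up in cable drums is better spent on lab equipment — total rises to 7199 (36 m³).
Next best is steel fittings + cable drums + machine parts at 6946 (36 m³) — short by 253.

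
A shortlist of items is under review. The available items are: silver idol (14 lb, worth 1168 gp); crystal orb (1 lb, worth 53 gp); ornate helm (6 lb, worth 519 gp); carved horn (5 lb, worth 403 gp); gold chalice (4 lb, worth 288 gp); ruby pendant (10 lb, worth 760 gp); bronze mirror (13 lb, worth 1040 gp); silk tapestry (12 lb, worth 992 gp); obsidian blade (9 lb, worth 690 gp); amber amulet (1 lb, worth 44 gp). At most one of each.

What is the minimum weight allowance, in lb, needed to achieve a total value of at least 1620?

20

Need the lightest bundle worth ≥ 1620.
Taking silver idol + ornate helm gives 1687 (≥ 1620) for 20 lb.
No combination under 20 lb hits 1620.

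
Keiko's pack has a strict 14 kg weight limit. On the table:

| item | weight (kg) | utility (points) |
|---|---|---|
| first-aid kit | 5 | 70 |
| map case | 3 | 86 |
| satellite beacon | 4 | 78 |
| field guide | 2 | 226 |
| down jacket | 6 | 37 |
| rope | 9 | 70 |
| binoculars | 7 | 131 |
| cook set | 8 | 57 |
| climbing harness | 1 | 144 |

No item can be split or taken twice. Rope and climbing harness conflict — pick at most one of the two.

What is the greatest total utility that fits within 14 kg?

Ranking by ratio (utility/kg): climbing harness 144.00, field guide 113.00, map case 28.67, satellite beacon 19.50.
A density-first pass picks map case + satellite beacon + field guide + climbing harness — 534 at 10 kg.
The 4 kg tied up in satellite beacon is better spent on binoculars — total rises to 587 (13 kg).
The closest alternative, satellite beacon + field guide + binoculars + climbing harness, reaches only 579.

587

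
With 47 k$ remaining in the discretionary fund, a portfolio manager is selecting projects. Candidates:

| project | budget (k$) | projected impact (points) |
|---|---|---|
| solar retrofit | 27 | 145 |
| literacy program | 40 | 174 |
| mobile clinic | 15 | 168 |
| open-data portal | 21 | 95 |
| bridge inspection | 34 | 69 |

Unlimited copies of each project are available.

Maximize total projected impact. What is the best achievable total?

504

3×mobile clinic uses 45 of the 47 k$ and totals 504.
Every other selection either busts 47 k$ or fails to beat 504.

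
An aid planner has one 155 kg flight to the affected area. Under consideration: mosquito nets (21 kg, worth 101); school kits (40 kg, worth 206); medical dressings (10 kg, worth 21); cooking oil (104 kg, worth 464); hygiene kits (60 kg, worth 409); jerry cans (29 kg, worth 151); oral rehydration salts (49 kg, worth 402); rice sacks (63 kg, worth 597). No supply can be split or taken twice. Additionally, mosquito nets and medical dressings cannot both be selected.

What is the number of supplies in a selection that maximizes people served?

The maximum people served within 155 kg is 1205.
school kits + oral rehydration salts + rice sacks hits 1205 at 152 kg.
Any selection reaching 1205 contains exactly 3 supplies.

3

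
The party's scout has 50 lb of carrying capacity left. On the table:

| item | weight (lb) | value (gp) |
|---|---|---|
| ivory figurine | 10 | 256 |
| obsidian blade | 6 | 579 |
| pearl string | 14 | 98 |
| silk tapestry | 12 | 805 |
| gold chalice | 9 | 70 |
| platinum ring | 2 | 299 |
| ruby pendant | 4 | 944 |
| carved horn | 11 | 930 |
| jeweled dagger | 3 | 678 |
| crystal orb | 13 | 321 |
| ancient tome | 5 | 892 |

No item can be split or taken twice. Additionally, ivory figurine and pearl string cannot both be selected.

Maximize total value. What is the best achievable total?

5127

Best packing: obsidian blade + silk tapestry + platinum ring + ruby pendant + carved horn + jeweled dagger + ancient tome — 43 lb, 5127 total.
The closest alternative, obsidian blade + silk tapestry + gold chalice + ruby pendant + carved horn + jeweled dagger + ancient tome, reaches only 4898.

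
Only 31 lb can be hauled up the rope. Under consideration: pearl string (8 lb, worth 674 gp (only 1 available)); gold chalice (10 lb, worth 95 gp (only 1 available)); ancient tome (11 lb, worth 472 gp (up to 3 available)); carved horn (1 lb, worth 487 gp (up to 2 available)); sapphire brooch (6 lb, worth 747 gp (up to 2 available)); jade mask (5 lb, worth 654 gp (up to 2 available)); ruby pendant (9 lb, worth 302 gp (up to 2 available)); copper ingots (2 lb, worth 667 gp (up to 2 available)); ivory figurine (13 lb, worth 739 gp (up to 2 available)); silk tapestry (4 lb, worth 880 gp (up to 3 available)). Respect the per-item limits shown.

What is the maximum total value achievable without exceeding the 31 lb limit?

Filling by ratio: 2×carved horn + 2×jade mask + 2×copper ingots + 3×silk tapestry for 6256, with 3 lb left unused.
Dropping 2×jade mask frees 10 lb; slotting in 2×sapphire brooch (12 lb) lifts the total to 6442 at 30 lb.
Every other selection either busts 31 lb or exceeds an availability limit or fails to beat 6442.

6442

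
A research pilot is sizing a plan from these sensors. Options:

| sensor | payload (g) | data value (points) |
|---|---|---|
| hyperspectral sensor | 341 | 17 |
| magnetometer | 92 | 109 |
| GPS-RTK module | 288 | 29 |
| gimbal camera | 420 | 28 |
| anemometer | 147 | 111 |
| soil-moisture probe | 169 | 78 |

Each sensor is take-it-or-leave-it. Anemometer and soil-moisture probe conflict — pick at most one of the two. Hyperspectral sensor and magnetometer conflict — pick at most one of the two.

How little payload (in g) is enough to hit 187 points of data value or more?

Need the lightest bundle worth ≥ 187.
magnetometer + anemometer reaches 220 using 239 g.
No combination under 239 g hits 187.

239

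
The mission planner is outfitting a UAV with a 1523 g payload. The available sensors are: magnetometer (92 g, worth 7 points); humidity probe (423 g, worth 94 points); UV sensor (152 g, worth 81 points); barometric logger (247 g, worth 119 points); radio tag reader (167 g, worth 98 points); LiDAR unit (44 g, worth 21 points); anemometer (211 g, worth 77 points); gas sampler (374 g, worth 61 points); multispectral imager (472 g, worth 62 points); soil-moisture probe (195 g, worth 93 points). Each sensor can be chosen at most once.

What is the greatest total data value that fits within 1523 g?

583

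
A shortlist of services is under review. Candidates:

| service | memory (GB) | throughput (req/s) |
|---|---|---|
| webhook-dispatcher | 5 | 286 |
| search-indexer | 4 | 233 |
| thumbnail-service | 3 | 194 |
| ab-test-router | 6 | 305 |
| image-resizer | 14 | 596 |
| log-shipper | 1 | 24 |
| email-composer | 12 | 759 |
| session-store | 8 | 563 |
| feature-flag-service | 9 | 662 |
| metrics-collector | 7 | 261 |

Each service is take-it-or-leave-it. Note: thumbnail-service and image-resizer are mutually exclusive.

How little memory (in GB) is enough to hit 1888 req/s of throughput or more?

29

Need the lightest bundle worth ≥ 1888.
webhook-dispatcher + thumbnail-service + email-composer + feature-flag-service: 1901 throughput at 29 GB.
Any bundle with less than 29 GB falls short of 1888.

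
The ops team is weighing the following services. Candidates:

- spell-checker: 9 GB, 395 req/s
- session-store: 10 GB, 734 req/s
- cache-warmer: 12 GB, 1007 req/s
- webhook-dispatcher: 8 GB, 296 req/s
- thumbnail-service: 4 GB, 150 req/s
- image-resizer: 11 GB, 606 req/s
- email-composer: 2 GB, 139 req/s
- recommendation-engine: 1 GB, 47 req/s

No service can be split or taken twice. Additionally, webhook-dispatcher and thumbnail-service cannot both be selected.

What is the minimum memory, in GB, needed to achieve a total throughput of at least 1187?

Minimise GB subject to total throughput ≥ 1187.
cache-warmer + email-composer + recommendation-engine: 1193 throughput at 15 GB.
No combination under 15 GB hits 1187.

15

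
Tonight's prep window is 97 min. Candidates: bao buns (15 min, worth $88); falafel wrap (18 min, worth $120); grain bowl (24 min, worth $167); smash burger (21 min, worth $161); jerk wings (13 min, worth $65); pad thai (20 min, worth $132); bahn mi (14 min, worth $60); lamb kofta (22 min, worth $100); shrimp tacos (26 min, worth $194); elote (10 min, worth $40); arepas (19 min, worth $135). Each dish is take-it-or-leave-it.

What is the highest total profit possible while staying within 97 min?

Ranking by ratio (profit/min): smash burger 7.67, shrimp tacos 7.46, arepas 7.11.
Filling by ratio: grain bowl + smash burger + shrimp tacos + arepas for 657, with 7 min left unused.
Replace grain bowl with falafel wrap + jerk wings: the trade gains 18 net, giving 675 at 97 min.
An exhaustive check of the 2048 subsets confirms 675.

675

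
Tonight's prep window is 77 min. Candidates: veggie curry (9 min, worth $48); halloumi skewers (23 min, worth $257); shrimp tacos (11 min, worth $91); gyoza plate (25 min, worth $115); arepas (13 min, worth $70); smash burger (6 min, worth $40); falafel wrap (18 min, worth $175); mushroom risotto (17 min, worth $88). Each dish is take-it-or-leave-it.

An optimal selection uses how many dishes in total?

5

Optimal total is 651.
For example halloumi skewers + shrimp tacos + smash burger + falafel wrap + mushroom risotto achieves it, using 75 min.
Any selection reaching 651 contains exactly 5 dishes.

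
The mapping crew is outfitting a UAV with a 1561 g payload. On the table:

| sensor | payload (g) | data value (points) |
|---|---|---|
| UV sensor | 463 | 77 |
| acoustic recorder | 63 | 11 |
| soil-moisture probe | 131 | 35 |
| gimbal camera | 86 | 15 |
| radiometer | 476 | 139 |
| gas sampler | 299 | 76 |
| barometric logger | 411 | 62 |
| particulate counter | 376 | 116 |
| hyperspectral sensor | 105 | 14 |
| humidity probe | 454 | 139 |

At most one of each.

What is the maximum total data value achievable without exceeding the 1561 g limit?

Greedy by ratio would take acoustic recorder + soil-moisture probe + radiometer + particulate counter + humidity probe: 1500 g used, total 440.
The 63 g tied up in acoustic recorder is better spent on gimbal camera — total rises to 444 (1523 g).
Next best is soil-moisture probe + radiometer + particulate counter + hyperspectral sensor + humidity probe at 443 (1542 g) — short by 1.

444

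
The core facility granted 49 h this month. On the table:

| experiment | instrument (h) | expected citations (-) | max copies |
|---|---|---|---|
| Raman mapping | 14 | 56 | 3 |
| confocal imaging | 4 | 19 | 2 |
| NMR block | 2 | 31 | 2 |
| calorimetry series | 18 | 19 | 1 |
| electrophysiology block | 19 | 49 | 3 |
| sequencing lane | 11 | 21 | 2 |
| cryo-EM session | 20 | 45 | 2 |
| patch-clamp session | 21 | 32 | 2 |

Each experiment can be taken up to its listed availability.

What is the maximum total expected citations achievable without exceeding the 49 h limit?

230

By expected citations per h: NMR block 15.50, confocal imaging 4.75, Raman mapping 4.00 lead.
A density-first pass picks 2×Raman mapping + 2×confocal imaging + 2×NMR block — 212 at 40 h.
The 8 h tied up in 2×confocal imaging is better spent on Raman mapping — total rises to 230 (46 h).
The spare 3 h is too small for any remaining experiment, and no exchange beats 230.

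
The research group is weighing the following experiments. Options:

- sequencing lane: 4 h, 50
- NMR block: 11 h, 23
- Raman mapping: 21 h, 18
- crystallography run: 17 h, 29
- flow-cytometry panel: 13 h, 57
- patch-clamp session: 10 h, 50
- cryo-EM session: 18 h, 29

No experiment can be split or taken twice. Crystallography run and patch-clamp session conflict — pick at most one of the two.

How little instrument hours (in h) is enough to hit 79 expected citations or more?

14

Need the lightest bundle worth ≥ 79.
Taking sequencing lane + patch-clamp session gives 100 (≥ 79) for 14 h.
No combination under 14 h hits 79.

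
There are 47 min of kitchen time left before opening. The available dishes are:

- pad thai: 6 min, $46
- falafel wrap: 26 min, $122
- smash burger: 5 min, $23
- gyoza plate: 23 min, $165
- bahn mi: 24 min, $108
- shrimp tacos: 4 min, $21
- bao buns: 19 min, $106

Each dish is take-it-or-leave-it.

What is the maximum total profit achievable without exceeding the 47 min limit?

Taking the top-ratio dishes first gives pad thai + smash burger + gyoza plate + shrimp tacos for 255 (38 min).
Dropping pad thai and shrimp tacos frees 10 min; slotting in bao buns (19 min) lifts the total to 294 at 47 min.
Next best is gyoza plate + shrimp tacos + bao buns at 292 (46 min) — short by 2.

294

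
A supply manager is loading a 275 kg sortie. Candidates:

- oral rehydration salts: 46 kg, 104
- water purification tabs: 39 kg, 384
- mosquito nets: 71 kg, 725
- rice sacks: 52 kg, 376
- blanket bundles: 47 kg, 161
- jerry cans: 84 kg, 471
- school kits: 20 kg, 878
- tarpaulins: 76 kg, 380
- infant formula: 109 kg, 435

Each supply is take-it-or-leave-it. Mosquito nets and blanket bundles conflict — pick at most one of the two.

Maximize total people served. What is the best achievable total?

2834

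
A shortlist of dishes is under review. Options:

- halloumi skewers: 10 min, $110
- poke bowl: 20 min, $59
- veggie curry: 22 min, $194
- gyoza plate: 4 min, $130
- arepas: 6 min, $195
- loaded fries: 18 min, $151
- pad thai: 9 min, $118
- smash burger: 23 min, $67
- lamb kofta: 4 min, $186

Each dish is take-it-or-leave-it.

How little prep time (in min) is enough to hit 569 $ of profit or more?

Need the lightest bundle worth ≥ 569.
Taking gyoza plate + arepas + pad thai + lamb kofta gives 629 (≥ 569) for 23 min.
Below 23 min the best achievable stays under 569.

23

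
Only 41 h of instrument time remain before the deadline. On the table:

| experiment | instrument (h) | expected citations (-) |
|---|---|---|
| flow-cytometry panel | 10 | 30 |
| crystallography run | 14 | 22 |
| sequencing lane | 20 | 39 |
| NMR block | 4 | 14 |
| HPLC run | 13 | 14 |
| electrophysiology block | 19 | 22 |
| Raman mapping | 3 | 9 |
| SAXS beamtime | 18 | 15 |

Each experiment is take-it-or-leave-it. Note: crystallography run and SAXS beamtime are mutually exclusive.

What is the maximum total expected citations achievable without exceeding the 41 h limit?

Ranking by ratio (expected citations/h): NMR block 3.50, flow-cytometry panel 3.00, Raman mapping 3.00.
Taking flow-cytometry panel + sequencing lane + NMR block + Raman mapping: 37 h used, 92 in expected citations.
The closest alternative, crystallography run + sequencing lane + NMR block + Raman mapping, reaches only 84.

92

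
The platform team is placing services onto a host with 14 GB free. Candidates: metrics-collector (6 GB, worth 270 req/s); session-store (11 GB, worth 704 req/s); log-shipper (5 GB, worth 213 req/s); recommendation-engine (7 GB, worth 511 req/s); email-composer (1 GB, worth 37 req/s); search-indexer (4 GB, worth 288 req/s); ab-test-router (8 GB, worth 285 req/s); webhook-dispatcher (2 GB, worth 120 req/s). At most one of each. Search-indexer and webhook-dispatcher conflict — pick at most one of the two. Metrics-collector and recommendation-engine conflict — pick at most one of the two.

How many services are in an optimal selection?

Best achievable throughput is 861.
One optimal bundle: session-store + email-composer + webhook-dispatcher (14 GB).
All optima have 3 services.

3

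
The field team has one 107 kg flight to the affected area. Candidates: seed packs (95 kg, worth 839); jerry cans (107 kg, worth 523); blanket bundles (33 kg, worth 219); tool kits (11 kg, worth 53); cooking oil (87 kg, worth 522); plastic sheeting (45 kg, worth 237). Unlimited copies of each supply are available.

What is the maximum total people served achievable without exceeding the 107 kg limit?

By people served per kg: seed packs 8.83, blanket bundles 6.64, cooking oil 6.00 lead.
Best packing: seed packs + tool kits — 106 kg, 892 total.
The spare 1 kg is too small for any remaining supply, and no exchange beats 892.

892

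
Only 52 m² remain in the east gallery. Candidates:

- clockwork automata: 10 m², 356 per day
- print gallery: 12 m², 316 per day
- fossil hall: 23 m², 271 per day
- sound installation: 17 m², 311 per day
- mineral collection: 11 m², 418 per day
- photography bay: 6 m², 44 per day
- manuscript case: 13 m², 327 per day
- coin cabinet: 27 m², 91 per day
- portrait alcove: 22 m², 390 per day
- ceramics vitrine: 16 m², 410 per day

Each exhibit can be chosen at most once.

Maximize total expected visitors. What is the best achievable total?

1511

Filling by ratio: clockwork automata + print gallery + mineral collection + ceramics vitrine for 1500, with 3 m² left unused.
Dropping print gallery frees 12 m²; slotting in manuscript case (13 m²) lifts the total to 1511 at 50 m².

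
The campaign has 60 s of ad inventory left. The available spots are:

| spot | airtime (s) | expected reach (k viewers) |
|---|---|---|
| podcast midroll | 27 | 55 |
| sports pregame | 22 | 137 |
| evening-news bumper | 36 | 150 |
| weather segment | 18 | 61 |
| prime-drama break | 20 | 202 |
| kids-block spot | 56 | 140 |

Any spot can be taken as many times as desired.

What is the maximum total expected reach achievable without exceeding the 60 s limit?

606

Density check — prime-drama break 10.10, sports pregame 6.23, evening-news bumper 4.17 are the best per s.
The ratio ordering already packs tightly: 3×prime-drama break, 60 s, 606.
Every other selection either busts 60 s or fails to beat 606.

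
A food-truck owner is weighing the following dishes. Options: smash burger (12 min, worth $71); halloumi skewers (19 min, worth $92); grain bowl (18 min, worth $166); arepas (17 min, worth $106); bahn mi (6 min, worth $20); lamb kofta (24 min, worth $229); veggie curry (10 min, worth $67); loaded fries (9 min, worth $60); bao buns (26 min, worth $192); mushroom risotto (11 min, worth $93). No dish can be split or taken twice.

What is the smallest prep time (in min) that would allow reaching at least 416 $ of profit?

Look for the lowest-prep combination reaching 416.
Taking lamb kofta + bao buns gives 421 (≥ 416) for 50 min.
No combination under 50 min hits 416.

50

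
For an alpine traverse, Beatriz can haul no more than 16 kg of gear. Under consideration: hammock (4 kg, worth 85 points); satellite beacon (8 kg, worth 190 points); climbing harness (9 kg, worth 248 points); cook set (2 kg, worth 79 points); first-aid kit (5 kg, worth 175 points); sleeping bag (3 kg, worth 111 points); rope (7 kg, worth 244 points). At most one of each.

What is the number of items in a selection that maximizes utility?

Optimal total is 530.
For example first-aid kit + sleeping bag + rope achieves it, using 15 kg.
All optima have 3 items.

3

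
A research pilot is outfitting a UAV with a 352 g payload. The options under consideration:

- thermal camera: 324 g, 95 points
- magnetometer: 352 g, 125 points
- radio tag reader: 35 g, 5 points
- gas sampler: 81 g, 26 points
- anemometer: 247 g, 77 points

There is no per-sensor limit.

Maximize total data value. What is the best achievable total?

125

Taking magnetometer: 352 g used, 125 in data value.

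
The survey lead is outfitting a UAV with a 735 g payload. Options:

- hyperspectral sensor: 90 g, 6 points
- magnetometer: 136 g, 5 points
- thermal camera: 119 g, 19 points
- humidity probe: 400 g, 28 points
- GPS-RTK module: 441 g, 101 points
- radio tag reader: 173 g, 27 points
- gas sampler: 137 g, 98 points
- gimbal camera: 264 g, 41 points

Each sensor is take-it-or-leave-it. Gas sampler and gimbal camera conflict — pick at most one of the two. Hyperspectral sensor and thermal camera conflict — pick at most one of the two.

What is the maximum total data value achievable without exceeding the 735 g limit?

218

The ratio ordering already packs tightly: thermal camera + GPS-RTK module + gas sampler, 697 g, 218.
The closest alternative, hyperspectral sensor + GPS-RTK module + gas sampler, reaches only 205.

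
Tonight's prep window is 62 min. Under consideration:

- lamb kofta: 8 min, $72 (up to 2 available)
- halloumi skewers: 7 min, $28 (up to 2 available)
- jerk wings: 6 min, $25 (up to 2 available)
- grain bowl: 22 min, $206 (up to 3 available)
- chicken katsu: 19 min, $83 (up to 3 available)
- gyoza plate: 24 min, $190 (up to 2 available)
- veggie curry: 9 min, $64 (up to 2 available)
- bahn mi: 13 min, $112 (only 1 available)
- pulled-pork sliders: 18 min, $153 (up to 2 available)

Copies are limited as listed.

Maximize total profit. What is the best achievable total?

565

Density check — grain bowl 9.36, lamb kofta 9.00, bahn mi 8.62 are the best per min.
A density-first pass picks 2×lamb kofta + 2×grain bowl — 556 at 60 min.
Replace 2×lamb kofta with pulled-pork sliders: the trade gains 9 net, giving 565 at 62 min.
Nothing else within 62 min beats 565.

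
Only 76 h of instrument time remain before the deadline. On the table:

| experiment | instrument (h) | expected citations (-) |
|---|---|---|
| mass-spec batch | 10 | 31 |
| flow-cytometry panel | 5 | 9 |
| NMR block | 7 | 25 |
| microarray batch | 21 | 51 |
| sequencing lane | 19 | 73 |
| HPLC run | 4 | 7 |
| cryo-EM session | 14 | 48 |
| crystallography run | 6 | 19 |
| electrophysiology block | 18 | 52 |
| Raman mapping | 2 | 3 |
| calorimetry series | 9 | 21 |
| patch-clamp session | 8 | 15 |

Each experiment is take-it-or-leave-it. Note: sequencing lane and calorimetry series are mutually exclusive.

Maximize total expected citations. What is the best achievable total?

251

Best packing: mass-spec batch + NMR block + sequencing lane + cryo-EM session + crystallography run + electrophysiology block + Raman mapping — 76 h, 251 total.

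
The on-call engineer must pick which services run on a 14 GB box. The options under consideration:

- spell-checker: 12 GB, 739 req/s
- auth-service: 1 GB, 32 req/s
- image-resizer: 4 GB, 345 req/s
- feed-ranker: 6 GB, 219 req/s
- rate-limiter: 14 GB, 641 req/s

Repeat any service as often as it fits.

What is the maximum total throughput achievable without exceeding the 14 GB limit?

1099

The ratio ordering already packs tightly: 2×auth-service + 3×image-resizer, 14 GB, 1099.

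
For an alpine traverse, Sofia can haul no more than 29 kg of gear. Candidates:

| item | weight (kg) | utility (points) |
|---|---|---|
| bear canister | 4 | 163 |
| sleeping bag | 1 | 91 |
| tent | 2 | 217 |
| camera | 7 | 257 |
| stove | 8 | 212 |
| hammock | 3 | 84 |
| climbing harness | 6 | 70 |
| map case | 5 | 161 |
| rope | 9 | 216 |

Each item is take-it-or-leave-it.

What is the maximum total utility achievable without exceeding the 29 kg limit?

1105

Greedy by ratio would take bear canister + sleeping bag + tent + camera + hammock + climbing harness + map case: 28 kg used, total 1043.
Replace hammock and climbing harness with rope: the trade gains 62 net, giving 1105 at 28 kg.
The spare 1 kg is too small for any remaining item, and no exchange beats 1105.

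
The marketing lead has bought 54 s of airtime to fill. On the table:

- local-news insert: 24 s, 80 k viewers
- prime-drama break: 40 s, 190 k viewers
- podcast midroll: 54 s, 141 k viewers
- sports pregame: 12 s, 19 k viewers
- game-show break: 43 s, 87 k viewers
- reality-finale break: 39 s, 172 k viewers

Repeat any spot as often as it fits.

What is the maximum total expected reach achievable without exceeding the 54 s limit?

The ratio ordering already packs tightly: prime-drama break + sports pregame, 52 s, 209.
No other feasible combination exceeds 209.

209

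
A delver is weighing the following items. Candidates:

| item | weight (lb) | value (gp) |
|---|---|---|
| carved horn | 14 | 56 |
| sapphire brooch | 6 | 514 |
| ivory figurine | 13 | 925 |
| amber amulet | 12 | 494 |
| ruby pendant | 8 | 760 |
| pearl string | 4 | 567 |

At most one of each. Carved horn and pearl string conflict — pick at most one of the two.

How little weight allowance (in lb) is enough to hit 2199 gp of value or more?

Need the lightest bundle worth ≥ 2199.
Taking ivory figurine + ruby pendant + pearl string gives 2252 (≥ 2199) for 25 lb.
No combination under 25 lb hits 2199.

25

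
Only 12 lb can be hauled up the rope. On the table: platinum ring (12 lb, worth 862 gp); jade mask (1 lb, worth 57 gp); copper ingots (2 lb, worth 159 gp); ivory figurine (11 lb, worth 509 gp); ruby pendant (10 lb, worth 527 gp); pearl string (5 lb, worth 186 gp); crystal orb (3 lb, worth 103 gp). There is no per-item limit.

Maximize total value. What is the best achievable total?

954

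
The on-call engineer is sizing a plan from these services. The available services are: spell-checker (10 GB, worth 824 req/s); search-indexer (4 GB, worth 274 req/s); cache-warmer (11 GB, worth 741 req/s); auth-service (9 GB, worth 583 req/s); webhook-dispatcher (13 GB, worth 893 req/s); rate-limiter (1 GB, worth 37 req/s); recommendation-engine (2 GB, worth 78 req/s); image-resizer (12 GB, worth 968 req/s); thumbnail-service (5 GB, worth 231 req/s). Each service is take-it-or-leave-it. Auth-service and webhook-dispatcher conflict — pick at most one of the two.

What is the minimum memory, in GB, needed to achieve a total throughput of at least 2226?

Minimise GB subject to total throughput ≥ 2226.
Taking spell-checker + auth-service + image-resizer gives 2375 (≥ 2226) for 31 GB.
Below 31 GB the best achievable stays under 2226.

31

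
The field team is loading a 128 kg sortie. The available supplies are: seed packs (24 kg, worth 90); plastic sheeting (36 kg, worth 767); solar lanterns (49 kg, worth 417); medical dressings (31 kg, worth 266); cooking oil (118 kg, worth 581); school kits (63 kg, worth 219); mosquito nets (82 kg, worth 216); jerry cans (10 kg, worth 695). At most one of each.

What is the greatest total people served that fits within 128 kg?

By people served per kg: jerry cans 69.50, plastic sheeting 21.31, medical dressings 8.58, solar lanterns 8.51 lead.
Taking plastic sheeting + solar lanterns + medical dressings + jerry cans: 126 kg used, 2145 in people served.
No other feasible combination exceeds 2145.

2145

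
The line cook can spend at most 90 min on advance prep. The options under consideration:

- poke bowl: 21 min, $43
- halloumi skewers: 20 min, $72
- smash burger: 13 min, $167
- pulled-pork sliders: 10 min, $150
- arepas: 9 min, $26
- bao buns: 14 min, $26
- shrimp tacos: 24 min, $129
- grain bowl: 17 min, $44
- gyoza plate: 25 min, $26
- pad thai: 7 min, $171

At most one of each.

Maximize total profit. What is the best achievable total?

715

By profit per min: pad thai 24.43, pulled-pork sliders 15.00, smash burger 12.85, shrimp tacos 5.38 lead.
The ratio ordering already packs tightly: halloumi skewers + smash burger + pulled-pork sliders + arepas + shrimp tacos + pad thai, 83 min, 715.
Halloumi skewers + smash burger + pulled-pork sliders + bao buns + shrimp tacos + pad thai (88 min) also reaches 715 — a tie, but nothing goes higher.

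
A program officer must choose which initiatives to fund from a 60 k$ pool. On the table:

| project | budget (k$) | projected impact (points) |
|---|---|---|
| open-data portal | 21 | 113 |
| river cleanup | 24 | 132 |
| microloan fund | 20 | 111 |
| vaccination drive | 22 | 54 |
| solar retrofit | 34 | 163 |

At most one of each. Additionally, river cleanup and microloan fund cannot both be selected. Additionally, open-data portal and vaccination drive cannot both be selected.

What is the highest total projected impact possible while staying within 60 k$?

295

Best packing: river cleanup + solar retrofit — 58 k$, 295 total.
The spare 2 k$ is too small for any remaining project, and no feasible exchange beats 295.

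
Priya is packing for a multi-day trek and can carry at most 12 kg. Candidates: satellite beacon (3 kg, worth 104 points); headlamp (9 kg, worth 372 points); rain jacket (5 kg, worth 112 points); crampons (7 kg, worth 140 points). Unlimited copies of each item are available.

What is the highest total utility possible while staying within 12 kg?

476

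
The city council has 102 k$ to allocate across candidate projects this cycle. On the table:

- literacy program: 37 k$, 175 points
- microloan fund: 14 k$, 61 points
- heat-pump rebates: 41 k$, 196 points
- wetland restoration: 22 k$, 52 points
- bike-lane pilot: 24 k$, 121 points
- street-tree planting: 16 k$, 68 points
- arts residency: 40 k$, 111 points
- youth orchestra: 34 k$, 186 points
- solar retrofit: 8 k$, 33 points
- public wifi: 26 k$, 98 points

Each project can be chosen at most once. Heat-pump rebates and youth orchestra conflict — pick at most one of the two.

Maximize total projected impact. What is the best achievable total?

Taking literacy program + heat-pump rebates + bike-lane pilot: 102 k$ used, 492 in projected impact.

492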